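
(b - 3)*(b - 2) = b^2 - 5*b + 6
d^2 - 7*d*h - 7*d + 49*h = (d - 7)*(d - 7*h)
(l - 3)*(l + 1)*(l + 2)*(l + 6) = l^4 + 6*l^3 - 7*l^2 - 48*l - 36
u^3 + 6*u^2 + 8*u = u*(u + 2)*(u + 4)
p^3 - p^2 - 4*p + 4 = (p - 2)*(p - 1)*(p + 2)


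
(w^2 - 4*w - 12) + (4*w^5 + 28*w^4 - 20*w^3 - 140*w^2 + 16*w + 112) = 4*w^5 + 28*w^4 - 20*w^3 - 139*w^2 + 12*w + 100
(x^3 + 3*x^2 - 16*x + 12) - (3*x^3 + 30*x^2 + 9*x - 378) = -2*x^3 - 27*x^2 - 25*x + 390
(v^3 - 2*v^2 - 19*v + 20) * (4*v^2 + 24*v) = 4*v^5 + 16*v^4 - 124*v^3 - 376*v^2 + 480*v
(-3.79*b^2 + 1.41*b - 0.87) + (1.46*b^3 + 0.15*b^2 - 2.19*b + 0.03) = 1.46*b^3 - 3.64*b^2 - 0.78*b - 0.84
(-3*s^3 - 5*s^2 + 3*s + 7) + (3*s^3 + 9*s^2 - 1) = 4*s^2 + 3*s + 6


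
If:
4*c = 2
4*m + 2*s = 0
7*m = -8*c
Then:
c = 1/2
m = -4/7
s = 8/7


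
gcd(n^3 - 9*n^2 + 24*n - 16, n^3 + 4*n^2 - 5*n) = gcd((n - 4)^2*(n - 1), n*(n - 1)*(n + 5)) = n - 1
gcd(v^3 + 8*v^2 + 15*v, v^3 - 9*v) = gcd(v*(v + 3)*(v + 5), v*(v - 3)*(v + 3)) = v^2 + 3*v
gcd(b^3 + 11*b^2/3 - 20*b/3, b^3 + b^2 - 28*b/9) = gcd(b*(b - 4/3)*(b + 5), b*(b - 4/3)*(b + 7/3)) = b^2 - 4*b/3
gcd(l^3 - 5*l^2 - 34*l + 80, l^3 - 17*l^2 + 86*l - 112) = l^2 - 10*l + 16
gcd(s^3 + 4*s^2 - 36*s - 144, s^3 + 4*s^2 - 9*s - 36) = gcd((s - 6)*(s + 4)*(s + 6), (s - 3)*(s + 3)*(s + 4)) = s + 4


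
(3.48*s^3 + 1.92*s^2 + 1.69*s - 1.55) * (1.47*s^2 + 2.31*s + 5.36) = 5.1156*s^5 + 10.8612*s^4 + 25.5723*s^3 + 11.9166*s^2 + 5.4779*s - 8.308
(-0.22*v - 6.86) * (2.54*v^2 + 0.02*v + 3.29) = -0.5588*v^3 - 17.4288*v^2 - 0.861*v - 22.5694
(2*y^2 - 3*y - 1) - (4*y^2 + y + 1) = -2*y^2 - 4*y - 2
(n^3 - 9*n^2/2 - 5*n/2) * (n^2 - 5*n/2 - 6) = n^5 - 7*n^4 + 11*n^3/4 + 133*n^2/4 + 15*n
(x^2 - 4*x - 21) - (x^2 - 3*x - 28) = 7 - x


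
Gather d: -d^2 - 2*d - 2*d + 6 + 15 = -d^2 - 4*d + 21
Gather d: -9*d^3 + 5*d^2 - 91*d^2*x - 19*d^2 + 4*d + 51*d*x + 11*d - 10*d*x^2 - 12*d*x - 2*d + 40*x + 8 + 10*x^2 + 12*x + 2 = -9*d^3 + d^2*(-91*x - 14) + d*(-10*x^2 + 39*x + 13) + 10*x^2 + 52*x + 10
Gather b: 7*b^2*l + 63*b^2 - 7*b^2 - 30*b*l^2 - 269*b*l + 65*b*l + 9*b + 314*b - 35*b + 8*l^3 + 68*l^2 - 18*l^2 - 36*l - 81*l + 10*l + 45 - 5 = b^2*(7*l + 56) + b*(-30*l^2 - 204*l + 288) + 8*l^3 + 50*l^2 - 107*l + 40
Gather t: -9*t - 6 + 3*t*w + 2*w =t*(3*w - 9) + 2*w - 6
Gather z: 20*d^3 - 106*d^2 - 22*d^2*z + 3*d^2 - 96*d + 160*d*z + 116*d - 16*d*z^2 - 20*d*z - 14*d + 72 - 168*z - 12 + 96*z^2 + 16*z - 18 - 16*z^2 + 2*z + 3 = 20*d^3 - 103*d^2 + 6*d + z^2*(80 - 16*d) + z*(-22*d^2 + 140*d - 150) + 45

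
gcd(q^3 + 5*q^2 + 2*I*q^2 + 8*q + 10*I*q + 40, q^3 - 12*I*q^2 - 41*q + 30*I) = 1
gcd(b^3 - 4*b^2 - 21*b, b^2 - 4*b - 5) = 1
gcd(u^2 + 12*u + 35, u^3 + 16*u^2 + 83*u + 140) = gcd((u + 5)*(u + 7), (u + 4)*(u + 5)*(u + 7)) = u^2 + 12*u + 35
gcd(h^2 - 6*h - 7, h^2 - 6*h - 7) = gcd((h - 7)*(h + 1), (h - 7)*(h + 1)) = h^2 - 6*h - 7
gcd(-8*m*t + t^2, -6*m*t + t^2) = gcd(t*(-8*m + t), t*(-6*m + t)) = t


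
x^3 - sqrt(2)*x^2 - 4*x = x*(x - 2*sqrt(2))*(x + sqrt(2))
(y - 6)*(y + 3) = y^2 - 3*y - 18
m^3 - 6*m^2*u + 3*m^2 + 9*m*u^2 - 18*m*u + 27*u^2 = (m + 3)*(m - 3*u)^2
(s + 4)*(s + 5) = s^2 + 9*s + 20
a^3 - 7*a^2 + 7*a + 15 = (a - 5)*(a - 3)*(a + 1)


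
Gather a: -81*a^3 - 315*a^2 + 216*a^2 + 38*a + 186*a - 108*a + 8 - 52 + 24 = -81*a^3 - 99*a^2 + 116*a - 20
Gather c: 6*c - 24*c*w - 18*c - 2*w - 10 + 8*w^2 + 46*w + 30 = c*(-24*w - 12) + 8*w^2 + 44*w + 20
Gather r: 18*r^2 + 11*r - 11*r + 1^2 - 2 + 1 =18*r^2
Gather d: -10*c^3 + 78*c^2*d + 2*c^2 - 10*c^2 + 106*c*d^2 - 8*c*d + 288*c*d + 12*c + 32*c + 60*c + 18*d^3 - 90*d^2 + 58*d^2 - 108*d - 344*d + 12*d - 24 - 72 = -10*c^3 - 8*c^2 + 104*c + 18*d^3 + d^2*(106*c - 32) + d*(78*c^2 + 280*c - 440) - 96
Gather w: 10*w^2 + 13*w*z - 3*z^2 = 10*w^2 + 13*w*z - 3*z^2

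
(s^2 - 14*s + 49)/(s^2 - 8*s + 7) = (s - 7)/(s - 1)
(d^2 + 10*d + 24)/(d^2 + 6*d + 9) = (d^2 + 10*d + 24)/(d^2 + 6*d + 9)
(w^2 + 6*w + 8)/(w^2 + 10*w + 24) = (w + 2)/(w + 6)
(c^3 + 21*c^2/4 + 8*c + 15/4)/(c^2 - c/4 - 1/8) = 2*(4*c^3 + 21*c^2 + 32*c + 15)/(8*c^2 - 2*c - 1)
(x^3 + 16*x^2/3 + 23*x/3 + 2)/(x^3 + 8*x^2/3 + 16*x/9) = 3*(3*x^3 + 16*x^2 + 23*x + 6)/(x*(9*x^2 + 24*x + 16))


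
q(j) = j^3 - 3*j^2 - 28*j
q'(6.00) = 44.00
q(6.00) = -60.00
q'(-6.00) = 116.00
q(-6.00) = -156.00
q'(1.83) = -28.93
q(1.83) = -55.16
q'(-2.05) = -3.09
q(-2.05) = 36.18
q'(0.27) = -29.40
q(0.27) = -7.76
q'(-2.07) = -2.73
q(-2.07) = 36.24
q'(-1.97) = -4.54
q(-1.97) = 35.87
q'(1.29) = -30.75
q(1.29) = -38.97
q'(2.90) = -20.17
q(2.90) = -82.04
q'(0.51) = -30.28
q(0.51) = -14.93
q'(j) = 3*j^2 - 6*j - 28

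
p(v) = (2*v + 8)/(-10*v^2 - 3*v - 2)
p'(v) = (2*v + 8)*(20*v + 3)/(-10*v^2 - 3*v - 2)^2 + 2/(-10*v^2 - 3*v - 2) = 20*(v^2 + 8*v + 1)/(100*v^4 + 60*v^3 + 49*v^2 + 12*v + 4)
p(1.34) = -0.45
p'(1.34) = 0.47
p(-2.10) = -0.10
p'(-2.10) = -0.14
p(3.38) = -0.12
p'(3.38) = 0.05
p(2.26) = -0.21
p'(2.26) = 0.14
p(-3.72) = -0.00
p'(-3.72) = -0.02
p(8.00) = -0.04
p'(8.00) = 0.01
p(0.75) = -0.96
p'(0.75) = 1.55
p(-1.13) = -0.50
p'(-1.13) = -1.04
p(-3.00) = -0.02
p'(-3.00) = -0.04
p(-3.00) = -0.02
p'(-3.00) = -0.04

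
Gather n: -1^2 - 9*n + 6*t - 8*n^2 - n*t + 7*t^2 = -8*n^2 + n*(-t - 9) + 7*t^2 + 6*t - 1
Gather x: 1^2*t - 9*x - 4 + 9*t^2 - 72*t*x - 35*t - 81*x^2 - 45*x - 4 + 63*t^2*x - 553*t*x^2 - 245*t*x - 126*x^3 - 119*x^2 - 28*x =9*t^2 - 34*t - 126*x^3 + x^2*(-553*t - 200) + x*(63*t^2 - 317*t - 82) - 8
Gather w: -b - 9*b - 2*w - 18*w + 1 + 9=-10*b - 20*w + 10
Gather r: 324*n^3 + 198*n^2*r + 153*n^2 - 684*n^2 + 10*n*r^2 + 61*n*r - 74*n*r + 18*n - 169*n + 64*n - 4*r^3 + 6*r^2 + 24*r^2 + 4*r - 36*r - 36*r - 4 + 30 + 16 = 324*n^3 - 531*n^2 - 87*n - 4*r^3 + r^2*(10*n + 30) + r*(198*n^2 - 13*n - 68) + 42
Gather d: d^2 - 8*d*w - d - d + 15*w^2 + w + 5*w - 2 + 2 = d^2 + d*(-8*w - 2) + 15*w^2 + 6*w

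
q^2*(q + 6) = q^3 + 6*q^2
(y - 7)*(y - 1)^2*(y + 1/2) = y^4 - 17*y^3/2 + 21*y^2/2 + y/2 - 7/2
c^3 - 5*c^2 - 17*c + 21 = (c - 7)*(c - 1)*(c + 3)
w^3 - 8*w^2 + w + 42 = (w - 7)*(w - 3)*(w + 2)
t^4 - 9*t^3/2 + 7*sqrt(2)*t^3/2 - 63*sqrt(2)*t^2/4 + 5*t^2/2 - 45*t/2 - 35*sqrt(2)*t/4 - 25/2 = (t - 5)*(t + 1/2)*(t + sqrt(2))*(t + 5*sqrt(2)/2)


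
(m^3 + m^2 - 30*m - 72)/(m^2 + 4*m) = m - 3 - 18/m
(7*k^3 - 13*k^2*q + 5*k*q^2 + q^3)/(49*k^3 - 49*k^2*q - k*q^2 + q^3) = (-k + q)/(-7*k + q)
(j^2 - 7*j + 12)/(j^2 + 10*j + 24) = (j^2 - 7*j + 12)/(j^2 + 10*j + 24)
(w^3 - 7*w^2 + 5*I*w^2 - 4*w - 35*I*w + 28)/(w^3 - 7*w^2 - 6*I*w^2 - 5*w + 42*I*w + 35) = (w^2 + 5*I*w - 4)/(w^2 - 6*I*w - 5)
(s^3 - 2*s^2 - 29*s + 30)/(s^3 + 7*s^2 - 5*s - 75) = (s^2 - 7*s + 6)/(s^2 + 2*s - 15)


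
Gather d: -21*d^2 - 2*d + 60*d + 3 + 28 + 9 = -21*d^2 + 58*d + 40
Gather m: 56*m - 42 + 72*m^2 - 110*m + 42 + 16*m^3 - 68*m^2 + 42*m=16*m^3 + 4*m^2 - 12*m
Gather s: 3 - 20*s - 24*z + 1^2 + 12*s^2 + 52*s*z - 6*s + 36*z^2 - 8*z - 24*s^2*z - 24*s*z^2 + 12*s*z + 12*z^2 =s^2*(12 - 24*z) + s*(-24*z^2 + 64*z - 26) + 48*z^2 - 32*z + 4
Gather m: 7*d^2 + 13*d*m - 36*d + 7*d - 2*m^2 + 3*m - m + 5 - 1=7*d^2 - 29*d - 2*m^2 + m*(13*d + 2) + 4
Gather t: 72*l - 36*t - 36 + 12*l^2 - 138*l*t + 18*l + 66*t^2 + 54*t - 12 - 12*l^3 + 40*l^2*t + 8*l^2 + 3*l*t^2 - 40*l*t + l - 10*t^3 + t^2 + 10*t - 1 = -12*l^3 + 20*l^2 + 91*l - 10*t^3 + t^2*(3*l + 67) + t*(40*l^2 - 178*l + 28) - 49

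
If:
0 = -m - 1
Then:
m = -1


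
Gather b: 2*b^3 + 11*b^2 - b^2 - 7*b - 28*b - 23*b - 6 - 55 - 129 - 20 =2*b^3 + 10*b^2 - 58*b - 210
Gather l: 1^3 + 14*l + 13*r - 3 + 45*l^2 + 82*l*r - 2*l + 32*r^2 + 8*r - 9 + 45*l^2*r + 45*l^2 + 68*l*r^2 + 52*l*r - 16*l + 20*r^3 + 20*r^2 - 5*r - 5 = l^2*(45*r + 90) + l*(68*r^2 + 134*r - 4) + 20*r^3 + 52*r^2 + 16*r - 16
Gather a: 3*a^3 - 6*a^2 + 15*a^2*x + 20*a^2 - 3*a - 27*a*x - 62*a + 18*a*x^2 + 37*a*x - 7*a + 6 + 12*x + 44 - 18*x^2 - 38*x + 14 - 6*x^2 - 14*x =3*a^3 + a^2*(15*x + 14) + a*(18*x^2 + 10*x - 72) - 24*x^2 - 40*x + 64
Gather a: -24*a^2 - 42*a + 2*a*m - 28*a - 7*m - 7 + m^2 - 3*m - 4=-24*a^2 + a*(2*m - 70) + m^2 - 10*m - 11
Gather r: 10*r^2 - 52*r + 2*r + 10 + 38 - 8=10*r^2 - 50*r + 40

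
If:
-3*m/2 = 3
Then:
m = -2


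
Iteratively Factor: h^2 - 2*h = (h - 2)*(h)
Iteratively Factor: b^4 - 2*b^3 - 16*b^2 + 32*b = (b)*(b^3 - 2*b^2 - 16*b + 32) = b*(b + 4)*(b^2 - 6*b + 8) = b*(b - 2)*(b + 4)*(b - 4)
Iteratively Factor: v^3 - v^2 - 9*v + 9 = (v - 1)*(v^2 - 9) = (v - 3)*(v - 1)*(v + 3)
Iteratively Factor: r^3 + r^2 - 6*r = (r)*(r^2 + r - 6) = r*(r + 3)*(r - 2)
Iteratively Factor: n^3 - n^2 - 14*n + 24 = (n + 4)*(n^2 - 5*n + 6) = (n - 2)*(n + 4)*(n - 3)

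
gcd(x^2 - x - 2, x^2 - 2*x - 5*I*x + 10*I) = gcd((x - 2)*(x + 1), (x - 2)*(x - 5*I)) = x - 2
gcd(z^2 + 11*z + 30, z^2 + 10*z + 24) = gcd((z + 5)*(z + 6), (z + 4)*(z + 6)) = z + 6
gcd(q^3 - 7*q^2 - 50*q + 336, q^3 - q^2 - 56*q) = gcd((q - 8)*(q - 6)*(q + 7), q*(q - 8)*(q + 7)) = q^2 - q - 56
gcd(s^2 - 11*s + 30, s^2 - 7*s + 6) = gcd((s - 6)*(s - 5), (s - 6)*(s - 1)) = s - 6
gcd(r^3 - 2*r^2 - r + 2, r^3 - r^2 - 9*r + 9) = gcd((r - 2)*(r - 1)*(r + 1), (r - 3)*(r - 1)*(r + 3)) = r - 1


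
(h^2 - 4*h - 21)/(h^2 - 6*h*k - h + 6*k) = (h^2 - 4*h - 21)/(h^2 - 6*h*k - h + 6*k)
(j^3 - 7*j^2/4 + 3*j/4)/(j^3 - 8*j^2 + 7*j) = (j - 3/4)/(j - 7)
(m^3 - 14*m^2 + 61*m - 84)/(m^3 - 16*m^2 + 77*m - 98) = (m^2 - 7*m + 12)/(m^2 - 9*m + 14)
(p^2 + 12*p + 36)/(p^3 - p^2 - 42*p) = (p + 6)/(p*(p - 7))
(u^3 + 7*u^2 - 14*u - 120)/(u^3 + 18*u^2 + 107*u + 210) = (u - 4)/(u + 7)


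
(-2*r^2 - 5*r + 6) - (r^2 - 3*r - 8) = -3*r^2 - 2*r + 14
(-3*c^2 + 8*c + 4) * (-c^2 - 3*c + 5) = 3*c^4 + c^3 - 43*c^2 + 28*c + 20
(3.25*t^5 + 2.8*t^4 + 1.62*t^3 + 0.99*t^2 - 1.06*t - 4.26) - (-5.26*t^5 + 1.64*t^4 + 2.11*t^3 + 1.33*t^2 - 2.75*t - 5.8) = 8.51*t^5 + 1.16*t^4 - 0.49*t^3 - 0.34*t^2 + 1.69*t + 1.54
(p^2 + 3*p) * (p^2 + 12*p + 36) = p^4 + 15*p^3 + 72*p^2 + 108*p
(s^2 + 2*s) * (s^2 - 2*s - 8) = s^4 - 12*s^2 - 16*s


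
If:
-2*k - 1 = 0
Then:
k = -1/2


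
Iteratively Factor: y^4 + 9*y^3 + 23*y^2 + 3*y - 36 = (y + 3)*(y^3 + 6*y^2 + 5*y - 12) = (y + 3)^2*(y^2 + 3*y - 4) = (y - 1)*(y + 3)^2*(y + 4)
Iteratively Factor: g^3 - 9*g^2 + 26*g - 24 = (g - 3)*(g^2 - 6*g + 8) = (g - 4)*(g - 3)*(g - 2)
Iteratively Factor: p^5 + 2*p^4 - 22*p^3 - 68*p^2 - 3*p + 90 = (p - 5)*(p^4 + 7*p^3 + 13*p^2 - 3*p - 18) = (p - 5)*(p - 1)*(p^3 + 8*p^2 + 21*p + 18) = (p - 5)*(p - 1)*(p + 3)*(p^2 + 5*p + 6) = (p - 5)*(p - 1)*(p + 2)*(p + 3)*(p + 3)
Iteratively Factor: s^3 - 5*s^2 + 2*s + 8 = (s - 4)*(s^2 - s - 2) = (s - 4)*(s - 2)*(s + 1)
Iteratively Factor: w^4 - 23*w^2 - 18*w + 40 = (w - 5)*(w^3 + 5*w^2 + 2*w - 8) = (w - 5)*(w + 4)*(w^2 + w - 2) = (w - 5)*(w - 1)*(w + 4)*(w + 2)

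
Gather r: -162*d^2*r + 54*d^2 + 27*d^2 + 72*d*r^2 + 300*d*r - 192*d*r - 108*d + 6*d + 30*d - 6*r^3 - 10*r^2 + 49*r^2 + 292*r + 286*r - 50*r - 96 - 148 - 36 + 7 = 81*d^2 - 72*d - 6*r^3 + r^2*(72*d + 39) + r*(-162*d^2 + 108*d + 528) - 273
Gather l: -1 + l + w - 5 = l + w - 6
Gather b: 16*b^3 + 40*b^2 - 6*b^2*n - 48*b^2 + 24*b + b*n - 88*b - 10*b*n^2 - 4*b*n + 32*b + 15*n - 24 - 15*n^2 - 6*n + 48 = 16*b^3 + b^2*(-6*n - 8) + b*(-10*n^2 - 3*n - 32) - 15*n^2 + 9*n + 24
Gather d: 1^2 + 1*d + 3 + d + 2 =2*d + 6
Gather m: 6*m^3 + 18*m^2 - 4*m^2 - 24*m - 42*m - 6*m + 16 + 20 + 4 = 6*m^3 + 14*m^2 - 72*m + 40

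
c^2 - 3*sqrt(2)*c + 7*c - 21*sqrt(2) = (c + 7)*(c - 3*sqrt(2))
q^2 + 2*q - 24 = (q - 4)*(q + 6)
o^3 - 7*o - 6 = (o - 3)*(o + 1)*(o + 2)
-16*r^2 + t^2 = (-4*r + t)*(4*r + t)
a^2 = a^2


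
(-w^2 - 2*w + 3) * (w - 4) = -w^3 + 2*w^2 + 11*w - 12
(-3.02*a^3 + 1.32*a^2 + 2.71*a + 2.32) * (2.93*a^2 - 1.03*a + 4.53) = -8.8486*a^5 + 6.9782*a^4 - 7.0999*a^3 + 9.9859*a^2 + 9.8867*a + 10.5096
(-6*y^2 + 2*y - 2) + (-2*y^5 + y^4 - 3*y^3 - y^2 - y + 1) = -2*y^5 + y^4 - 3*y^3 - 7*y^2 + y - 1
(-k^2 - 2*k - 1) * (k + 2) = -k^3 - 4*k^2 - 5*k - 2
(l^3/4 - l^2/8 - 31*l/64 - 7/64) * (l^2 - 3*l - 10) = l^5/4 - 7*l^4/8 - 167*l^3/64 + 83*l^2/32 + 331*l/64 + 35/32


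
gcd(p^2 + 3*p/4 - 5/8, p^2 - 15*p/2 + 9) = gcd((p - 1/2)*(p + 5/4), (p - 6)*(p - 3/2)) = 1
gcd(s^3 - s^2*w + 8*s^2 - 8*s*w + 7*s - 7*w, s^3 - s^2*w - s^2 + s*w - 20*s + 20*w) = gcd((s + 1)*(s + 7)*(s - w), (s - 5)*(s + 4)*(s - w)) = s - w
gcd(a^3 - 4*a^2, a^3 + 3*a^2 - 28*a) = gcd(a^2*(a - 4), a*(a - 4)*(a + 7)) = a^2 - 4*a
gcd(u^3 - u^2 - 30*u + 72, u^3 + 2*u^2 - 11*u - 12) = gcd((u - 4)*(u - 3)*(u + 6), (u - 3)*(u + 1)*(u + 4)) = u - 3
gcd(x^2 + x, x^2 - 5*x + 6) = 1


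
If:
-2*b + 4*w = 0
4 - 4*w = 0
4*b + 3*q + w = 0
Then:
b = 2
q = -3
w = 1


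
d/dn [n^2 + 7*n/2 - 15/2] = 2*n + 7/2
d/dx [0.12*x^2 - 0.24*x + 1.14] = 0.24*x - 0.24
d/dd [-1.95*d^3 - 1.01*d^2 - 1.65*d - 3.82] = -5.85*d^2 - 2.02*d - 1.65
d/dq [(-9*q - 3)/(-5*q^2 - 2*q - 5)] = 3*(-15*q^2 - 10*q + 13)/(25*q^4 + 20*q^3 + 54*q^2 + 20*q + 25)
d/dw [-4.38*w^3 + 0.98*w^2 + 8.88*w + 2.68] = -13.14*w^2 + 1.96*w + 8.88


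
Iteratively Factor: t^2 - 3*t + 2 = (t - 2)*(t - 1)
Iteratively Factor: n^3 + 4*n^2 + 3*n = (n)*(n^2 + 4*n + 3) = n*(n + 1)*(n + 3)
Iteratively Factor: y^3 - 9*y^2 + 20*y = (y - 5)*(y^2 - 4*y) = y*(y - 5)*(y - 4)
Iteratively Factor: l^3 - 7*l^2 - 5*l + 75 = (l - 5)*(l^2 - 2*l - 15) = (l - 5)^2*(l + 3)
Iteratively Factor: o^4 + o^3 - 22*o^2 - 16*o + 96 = (o - 2)*(o^3 + 3*o^2 - 16*o - 48) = (o - 4)*(o - 2)*(o^2 + 7*o + 12) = (o - 4)*(o - 2)*(o + 4)*(o + 3)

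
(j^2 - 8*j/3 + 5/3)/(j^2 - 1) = (j - 5/3)/(j + 1)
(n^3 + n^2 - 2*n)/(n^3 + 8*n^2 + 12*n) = (n - 1)/(n + 6)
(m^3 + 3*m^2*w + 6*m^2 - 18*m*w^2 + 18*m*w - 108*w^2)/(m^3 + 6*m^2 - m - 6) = (m^2 + 3*m*w - 18*w^2)/(m^2 - 1)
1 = 1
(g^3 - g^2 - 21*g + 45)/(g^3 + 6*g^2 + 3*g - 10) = (g^2 - 6*g + 9)/(g^2 + g - 2)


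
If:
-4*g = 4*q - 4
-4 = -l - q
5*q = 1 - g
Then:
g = 1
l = 4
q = 0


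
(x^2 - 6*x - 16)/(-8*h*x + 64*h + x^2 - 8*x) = (x + 2)/(-8*h + x)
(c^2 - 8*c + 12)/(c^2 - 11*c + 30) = (c - 2)/(c - 5)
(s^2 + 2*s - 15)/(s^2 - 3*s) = (s + 5)/s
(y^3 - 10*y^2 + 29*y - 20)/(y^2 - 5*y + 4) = y - 5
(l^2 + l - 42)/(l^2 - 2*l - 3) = (-l^2 - l + 42)/(-l^2 + 2*l + 3)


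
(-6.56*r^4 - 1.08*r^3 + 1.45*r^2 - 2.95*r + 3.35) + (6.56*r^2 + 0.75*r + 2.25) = -6.56*r^4 - 1.08*r^3 + 8.01*r^2 - 2.2*r + 5.6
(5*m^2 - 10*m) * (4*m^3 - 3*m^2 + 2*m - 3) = 20*m^5 - 55*m^4 + 40*m^3 - 35*m^2 + 30*m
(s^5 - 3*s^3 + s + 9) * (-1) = -s^5 + 3*s^3 - s - 9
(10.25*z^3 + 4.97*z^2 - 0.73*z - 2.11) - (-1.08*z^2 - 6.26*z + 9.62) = 10.25*z^3 + 6.05*z^2 + 5.53*z - 11.73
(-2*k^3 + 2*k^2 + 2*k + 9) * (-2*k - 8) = 4*k^4 + 12*k^3 - 20*k^2 - 34*k - 72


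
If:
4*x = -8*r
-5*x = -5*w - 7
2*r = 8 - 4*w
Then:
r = -34/15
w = 47/15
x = 68/15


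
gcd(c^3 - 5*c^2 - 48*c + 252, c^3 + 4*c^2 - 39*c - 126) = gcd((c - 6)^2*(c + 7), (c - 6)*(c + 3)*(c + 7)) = c^2 + c - 42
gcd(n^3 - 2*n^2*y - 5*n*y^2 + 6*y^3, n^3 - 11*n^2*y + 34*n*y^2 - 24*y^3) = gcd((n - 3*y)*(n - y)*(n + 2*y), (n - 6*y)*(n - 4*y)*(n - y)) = -n + y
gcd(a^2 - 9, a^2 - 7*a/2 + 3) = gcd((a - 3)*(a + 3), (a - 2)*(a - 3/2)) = 1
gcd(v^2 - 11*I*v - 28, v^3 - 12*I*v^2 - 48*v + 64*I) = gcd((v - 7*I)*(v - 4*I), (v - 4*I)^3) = v - 4*I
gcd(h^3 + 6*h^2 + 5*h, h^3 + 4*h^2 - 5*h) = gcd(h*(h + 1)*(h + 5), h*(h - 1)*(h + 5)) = h^2 + 5*h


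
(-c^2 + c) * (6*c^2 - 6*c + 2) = -6*c^4 + 12*c^3 - 8*c^2 + 2*c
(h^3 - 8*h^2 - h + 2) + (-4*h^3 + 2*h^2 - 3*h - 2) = -3*h^3 - 6*h^2 - 4*h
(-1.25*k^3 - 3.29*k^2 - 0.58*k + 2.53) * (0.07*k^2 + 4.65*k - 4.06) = -0.0875*k^5 - 6.0428*k^4 - 10.2641*k^3 + 10.8375*k^2 + 14.1193*k - 10.2718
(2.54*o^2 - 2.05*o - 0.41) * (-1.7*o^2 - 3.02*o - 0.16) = -4.318*o^4 - 4.1858*o^3 + 6.4816*o^2 + 1.5662*o + 0.0656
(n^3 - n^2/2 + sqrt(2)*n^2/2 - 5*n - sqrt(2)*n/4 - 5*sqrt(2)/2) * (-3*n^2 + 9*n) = -3*n^5 - 3*sqrt(2)*n^4/2 + 21*n^4/2 + 21*sqrt(2)*n^3/4 + 21*n^3/2 - 45*n^2 + 21*sqrt(2)*n^2/4 - 45*sqrt(2)*n/2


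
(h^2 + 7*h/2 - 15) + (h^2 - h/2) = 2*h^2 + 3*h - 15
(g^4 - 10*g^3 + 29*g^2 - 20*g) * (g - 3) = g^5 - 13*g^4 + 59*g^3 - 107*g^2 + 60*g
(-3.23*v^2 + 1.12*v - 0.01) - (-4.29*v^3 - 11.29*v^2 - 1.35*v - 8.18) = 4.29*v^3 + 8.06*v^2 + 2.47*v + 8.17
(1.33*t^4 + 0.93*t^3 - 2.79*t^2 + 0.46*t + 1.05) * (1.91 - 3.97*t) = -5.2801*t^5 - 1.1518*t^4 + 12.8526*t^3 - 7.1551*t^2 - 3.2899*t + 2.0055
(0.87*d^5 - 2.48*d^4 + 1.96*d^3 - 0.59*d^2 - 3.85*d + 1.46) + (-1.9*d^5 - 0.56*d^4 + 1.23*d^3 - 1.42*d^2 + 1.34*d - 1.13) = -1.03*d^5 - 3.04*d^4 + 3.19*d^3 - 2.01*d^2 - 2.51*d + 0.33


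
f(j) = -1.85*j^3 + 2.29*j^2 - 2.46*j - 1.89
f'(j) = -5.55*j^2 + 4.58*j - 2.46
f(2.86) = -33.47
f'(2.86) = -34.76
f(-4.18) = 183.52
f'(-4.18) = -118.58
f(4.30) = -117.21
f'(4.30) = -85.39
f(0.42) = -2.66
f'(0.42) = -1.52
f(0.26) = -2.41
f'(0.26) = -1.64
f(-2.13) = 31.62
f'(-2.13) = -37.40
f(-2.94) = 72.15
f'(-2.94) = -63.90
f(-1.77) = 19.90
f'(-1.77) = -27.95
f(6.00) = -333.81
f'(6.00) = -174.78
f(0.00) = -1.89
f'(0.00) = -2.46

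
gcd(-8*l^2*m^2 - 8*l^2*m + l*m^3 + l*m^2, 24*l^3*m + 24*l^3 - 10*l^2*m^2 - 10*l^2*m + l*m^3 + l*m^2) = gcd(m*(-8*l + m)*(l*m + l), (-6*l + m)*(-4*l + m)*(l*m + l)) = l*m + l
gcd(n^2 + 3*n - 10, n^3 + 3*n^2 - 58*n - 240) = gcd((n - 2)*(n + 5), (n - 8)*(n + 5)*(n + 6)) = n + 5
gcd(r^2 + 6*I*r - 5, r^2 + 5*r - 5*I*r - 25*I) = 1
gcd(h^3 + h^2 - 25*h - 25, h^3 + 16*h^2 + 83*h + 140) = h + 5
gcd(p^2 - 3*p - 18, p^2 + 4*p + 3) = p + 3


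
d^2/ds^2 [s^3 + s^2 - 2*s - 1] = 6*s + 2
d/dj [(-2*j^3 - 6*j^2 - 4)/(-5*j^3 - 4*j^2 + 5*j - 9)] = 2*(-11*j^4 - 10*j^3 - 18*j^2 + 38*j + 10)/(25*j^6 + 40*j^5 - 34*j^4 + 50*j^3 + 97*j^2 - 90*j + 81)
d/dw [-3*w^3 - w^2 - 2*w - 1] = -9*w^2 - 2*w - 2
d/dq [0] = 0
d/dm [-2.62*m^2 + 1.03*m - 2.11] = 1.03 - 5.24*m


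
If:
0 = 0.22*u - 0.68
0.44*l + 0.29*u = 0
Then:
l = -2.04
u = 3.09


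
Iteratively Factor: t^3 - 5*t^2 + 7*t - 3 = (t - 1)*(t^2 - 4*t + 3) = (t - 1)^2*(t - 3)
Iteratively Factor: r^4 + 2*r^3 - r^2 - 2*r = (r + 2)*(r^3 - r) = (r + 1)*(r + 2)*(r^2 - r) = (r - 1)*(r + 1)*(r + 2)*(r)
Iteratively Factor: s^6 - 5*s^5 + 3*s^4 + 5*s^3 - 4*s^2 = (s - 1)*(s^5 - 4*s^4 - s^3 + 4*s^2) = (s - 4)*(s - 1)*(s^4 - s^2) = (s - 4)*(s - 1)*(s + 1)*(s^3 - s^2) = s*(s - 4)*(s - 1)*(s + 1)*(s^2 - s) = s^2*(s - 4)*(s - 1)*(s + 1)*(s - 1)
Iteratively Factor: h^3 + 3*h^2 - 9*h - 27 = (h + 3)*(h^2 - 9) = (h - 3)*(h + 3)*(h + 3)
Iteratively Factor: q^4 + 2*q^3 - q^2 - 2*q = (q)*(q^3 + 2*q^2 - q - 2) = q*(q + 1)*(q^2 + q - 2) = q*(q - 1)*(q + 1)*(q + 2)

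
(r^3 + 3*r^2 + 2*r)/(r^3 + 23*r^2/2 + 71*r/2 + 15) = 2*r*(r^2 + 3*r + 2)/(2*r^3 + 23*r^2 + 71*r + 30)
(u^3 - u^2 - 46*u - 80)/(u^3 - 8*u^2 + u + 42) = (u^2 - 3*u - 40)/(u^2 - 10*u + 21)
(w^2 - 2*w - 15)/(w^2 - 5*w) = (w + 3)/w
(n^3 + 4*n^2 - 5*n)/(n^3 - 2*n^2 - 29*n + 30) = n/(n - 6)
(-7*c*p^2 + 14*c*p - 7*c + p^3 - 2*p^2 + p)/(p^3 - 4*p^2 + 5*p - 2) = (-7*c + p)/(p - 2)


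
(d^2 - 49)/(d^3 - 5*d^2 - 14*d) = (d + 7)/(d*(d + 2))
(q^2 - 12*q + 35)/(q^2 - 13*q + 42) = (q - 5)/(q - 6)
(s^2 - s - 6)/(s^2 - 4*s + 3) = (s + 2)/(s - 1)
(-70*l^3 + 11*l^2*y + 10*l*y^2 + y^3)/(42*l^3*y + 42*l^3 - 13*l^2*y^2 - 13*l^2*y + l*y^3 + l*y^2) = (-70*l^3 + 11*l^2*y + 10*l*y^2 + y^3)/(l*(42*l^2*y + 42*l^2 - 13*l*y^2 - 13*l*y + y^3 + y^2))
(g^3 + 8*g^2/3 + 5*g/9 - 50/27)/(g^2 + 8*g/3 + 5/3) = (g^2 + g - 10/9)/(g + 1)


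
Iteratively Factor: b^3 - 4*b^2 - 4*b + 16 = (b - 2)*(b^2 - 2*b - 8) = (b - 2)*(b + 2)*(b - 4)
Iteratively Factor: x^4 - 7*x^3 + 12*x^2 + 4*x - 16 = (x - 2)*(x^3 - 5*x^2 + 2*x + 8) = (x - 4)*(x - 2)*(x^2 - x - 2) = (x - 4)*(x - 2)^2*(x + 1)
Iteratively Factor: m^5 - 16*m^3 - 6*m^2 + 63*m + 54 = (m + 3)*(m^4 - 3*m^3 - 7*m^2 + 15*m + 18) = (m - 3)*(m + 3)*(m^3 - 7*m - 6) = (m - 3)^2*(m + 3)*(m^2 + 3*m + 2) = (m - 3)^2*(m + 2)*(m + 3)*(m + 1)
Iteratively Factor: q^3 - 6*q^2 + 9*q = (q)*(q^2 - 6*q + 9) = q*(q - 3)*(q - 3)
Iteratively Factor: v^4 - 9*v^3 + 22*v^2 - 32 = (v - 2)*(v^3 - 7*v^2 + 8*v + 16) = (v - 2)*(v + 1)*(v^2 - 8*v + 16) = (v - 4)*(v - 2)*(v + 1)*(v - 4)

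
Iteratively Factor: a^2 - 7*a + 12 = (a - 4)*(a - 3)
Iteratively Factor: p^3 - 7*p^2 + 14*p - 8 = (p - 1)*(p^2 - 6*p + 8) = (p - 2)*(p - 1)*(p - 4)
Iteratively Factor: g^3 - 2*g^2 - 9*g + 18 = (g - 3)*(g^2 + g - 6) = (g - 3)*(g - 2)*(g + 3)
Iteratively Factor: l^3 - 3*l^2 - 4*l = (l - 4)*(l^2 + l) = (l - 4)*(l + 1)*(l)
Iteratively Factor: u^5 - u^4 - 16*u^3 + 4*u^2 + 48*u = (u + 3)*(u^4 - 4*u^3 - 4*u^2 + 16*u) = (u - 4)*(u + 3)*(u^3 - 4*u) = (u - 4)*(u + 2)*(u + 3)*(u^2 - 2*u) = (u - 4)*(u - 2)*(u + 2)*(u + 3)*(u)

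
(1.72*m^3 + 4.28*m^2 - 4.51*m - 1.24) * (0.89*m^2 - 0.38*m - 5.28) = 1.5308*m^5 + 3.1556*m^4 - 14.7219*m^3 - 21.9882*m^2 + 24.284*m + 6.5472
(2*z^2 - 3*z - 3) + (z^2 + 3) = 3*z^2 - 3*z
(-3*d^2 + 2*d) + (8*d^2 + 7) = 5*d^2 + 2*d + 7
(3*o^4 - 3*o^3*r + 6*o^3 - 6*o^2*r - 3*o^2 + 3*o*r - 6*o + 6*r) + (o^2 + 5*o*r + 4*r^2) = 3*o^4 - 3*o^3*r + 6*o^3 - 6*o^2*r - 2*o^2 + 8*o*r - 6*o + 4*r^2 + 6*r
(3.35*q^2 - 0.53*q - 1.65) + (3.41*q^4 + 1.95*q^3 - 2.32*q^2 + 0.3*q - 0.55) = 3.41*q^4 + 1.95*q^3 + 1.03*q^2 - 0.23*q - 2.2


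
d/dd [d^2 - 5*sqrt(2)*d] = 2*d - 5*sqrt(2)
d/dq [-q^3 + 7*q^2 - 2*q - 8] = -3*q^2 + 14*q - 2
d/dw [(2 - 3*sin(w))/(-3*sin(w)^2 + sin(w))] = (-9*cos(w) + 12/tan(w) - 2*cos(w)/sin(w)^2)/(3*sin(w) - 1)^2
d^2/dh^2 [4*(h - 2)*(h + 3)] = 8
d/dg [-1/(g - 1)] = (g - 1)^(-2)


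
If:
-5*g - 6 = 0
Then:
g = -6/5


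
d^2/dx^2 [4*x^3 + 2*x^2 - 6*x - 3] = 24*x + 4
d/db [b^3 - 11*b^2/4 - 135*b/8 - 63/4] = 3*b^2 - 11*b/2 - 135/8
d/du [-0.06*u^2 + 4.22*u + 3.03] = 4.22 - 0.12*u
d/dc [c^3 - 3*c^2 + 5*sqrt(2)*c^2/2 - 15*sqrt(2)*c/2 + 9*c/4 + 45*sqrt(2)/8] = 3*c^2 - 6*c + 5*sqrt(2)*c - 15*sqrt(2)/2 + 9/4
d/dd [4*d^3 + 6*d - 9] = 12*d^2 + 6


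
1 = 1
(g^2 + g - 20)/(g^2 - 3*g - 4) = (g + 5)/(g + 1)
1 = 1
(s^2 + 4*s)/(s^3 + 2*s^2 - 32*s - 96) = s/(s^2 - 2*s - 24)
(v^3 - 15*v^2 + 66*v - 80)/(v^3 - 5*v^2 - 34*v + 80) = (v - 5)/(v + 5)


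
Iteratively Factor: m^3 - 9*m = (m)*(m^2 - 9) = m*(m + 3)*(m - 3)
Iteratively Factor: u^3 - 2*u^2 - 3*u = (u)*(u^2 - 2*u - 3) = u*(u - 3)*(u + 1)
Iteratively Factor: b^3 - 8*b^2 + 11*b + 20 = (b - 4)*(b^2 - 4*b - 5) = (b - 4)*(b + 1)*(b - 5)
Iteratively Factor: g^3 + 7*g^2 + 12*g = (g)*(g^2 + 7*g + 12) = g*(g + 4)*(g + 3)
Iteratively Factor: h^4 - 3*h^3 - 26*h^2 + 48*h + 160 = (h + 4)*(h^3 - 7*h^2 + 2*h + 40) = (h - 5)*(h + 4)*(h^2 - 2*h - 8) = (h - 5)*(h - 4)*(h + 4)*(h + 2)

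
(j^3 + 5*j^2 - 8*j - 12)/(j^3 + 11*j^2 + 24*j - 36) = (j^2 - j - 2)/(j^2 + 5*j - 6)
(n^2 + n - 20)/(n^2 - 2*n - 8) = (n + 5)/(n + 2)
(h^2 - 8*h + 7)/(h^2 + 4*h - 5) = (h - 7)/(h + 5)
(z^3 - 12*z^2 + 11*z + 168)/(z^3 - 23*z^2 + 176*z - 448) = (z + 3)/(z - 8)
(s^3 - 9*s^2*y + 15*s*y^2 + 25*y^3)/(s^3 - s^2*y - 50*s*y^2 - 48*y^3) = (-s^2 + 10*s*y - 25*y^2)/(-s^2 + 2*s*y + 48*y^2)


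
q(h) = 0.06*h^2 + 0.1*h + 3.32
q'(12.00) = 1.54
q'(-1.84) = -0.12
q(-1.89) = 3.35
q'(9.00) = 1.18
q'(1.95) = 0.33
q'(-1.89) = -0.13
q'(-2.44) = -0.19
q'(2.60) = 0.41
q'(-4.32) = -0.42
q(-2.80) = 3.51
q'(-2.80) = -0.24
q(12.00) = 13.16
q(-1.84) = 3.34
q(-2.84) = 3.52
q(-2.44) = 3.43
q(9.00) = 9.08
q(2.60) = 3.99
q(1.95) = 3.74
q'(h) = 0.12*h + 0.1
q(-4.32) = 4.01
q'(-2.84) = -0.24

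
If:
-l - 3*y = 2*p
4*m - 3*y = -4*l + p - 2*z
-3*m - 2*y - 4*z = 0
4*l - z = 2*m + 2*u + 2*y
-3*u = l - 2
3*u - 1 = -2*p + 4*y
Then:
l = 145/647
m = -210/647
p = -149/647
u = 383/647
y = 51/647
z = 132/647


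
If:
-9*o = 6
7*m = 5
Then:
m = 5/7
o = -2/3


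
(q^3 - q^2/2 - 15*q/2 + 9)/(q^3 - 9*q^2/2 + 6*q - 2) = (2*q^2 + 3*q - 9)/(2*q^2 - 5*q + 2)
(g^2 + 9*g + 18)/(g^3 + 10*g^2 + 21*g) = (g + 6)/(g*(g + 7))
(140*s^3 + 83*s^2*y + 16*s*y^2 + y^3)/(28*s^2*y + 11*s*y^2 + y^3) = (5*s + y)/y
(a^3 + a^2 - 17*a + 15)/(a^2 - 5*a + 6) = (a^2 + 4*a - 5)/(a - 2)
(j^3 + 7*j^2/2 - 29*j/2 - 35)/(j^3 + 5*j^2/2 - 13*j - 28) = (j + 5)/(j + 4)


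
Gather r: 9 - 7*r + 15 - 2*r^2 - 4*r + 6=-2*r^2 - 11*r + 30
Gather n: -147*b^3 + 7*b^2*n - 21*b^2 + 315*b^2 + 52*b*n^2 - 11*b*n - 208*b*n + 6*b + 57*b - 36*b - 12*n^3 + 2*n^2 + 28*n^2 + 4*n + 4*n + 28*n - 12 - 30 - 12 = -147*b^3 + 294*b^2 + 27*b - 12*n^3 + n^2*(52*b + 30) + n*(7*b^2 - 219*b + 36) - 54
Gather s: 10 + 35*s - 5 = 35*s + 5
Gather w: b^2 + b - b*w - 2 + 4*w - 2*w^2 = b^2 + b - 2*w^2 + w*(4 - b) - 2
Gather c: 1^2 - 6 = -5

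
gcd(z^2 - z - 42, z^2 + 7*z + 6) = z + 6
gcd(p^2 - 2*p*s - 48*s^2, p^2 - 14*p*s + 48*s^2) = p - 8*s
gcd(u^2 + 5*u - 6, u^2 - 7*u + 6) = u - 1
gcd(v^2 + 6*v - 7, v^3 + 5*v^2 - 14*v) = v + 7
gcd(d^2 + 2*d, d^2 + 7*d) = d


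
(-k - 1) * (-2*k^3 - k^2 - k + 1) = 2*k^4 + 3*k^3 + 2*k^2 - 1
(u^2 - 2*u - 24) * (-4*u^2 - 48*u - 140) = -4*u^4 - 40*u^3 + 52*u^2 + 1432*u + 3360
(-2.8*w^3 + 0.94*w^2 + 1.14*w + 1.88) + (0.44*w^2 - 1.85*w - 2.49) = -2.8*w^3 + 1.38*w^2 - 0.71*w - 0.61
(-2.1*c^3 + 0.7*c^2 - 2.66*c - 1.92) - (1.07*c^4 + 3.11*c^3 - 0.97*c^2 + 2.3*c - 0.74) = -1.07*c^4 - 5.21*c^3 + 1.67*c^2 - 4.96*c - 1.18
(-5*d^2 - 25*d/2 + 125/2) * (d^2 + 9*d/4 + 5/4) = -5*d^4 - 95*d^3/4 + 225*d^2/8 + 125*d + 625/8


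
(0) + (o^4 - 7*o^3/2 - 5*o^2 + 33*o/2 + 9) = o^4 - 7*o^3/2 - 5*o^2 + 33*o/2 + 9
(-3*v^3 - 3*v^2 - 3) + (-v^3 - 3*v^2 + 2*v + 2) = -4*v^3 - 6*v^2 + 2*v - 1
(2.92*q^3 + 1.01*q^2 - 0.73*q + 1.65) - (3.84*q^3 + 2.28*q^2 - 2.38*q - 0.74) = -0.92*q^3 - 1.27*q^2 + 1.65*q + 2.39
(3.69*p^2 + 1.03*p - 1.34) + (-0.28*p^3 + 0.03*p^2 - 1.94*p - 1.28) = -0.28*p^3 + 3.72*p^2 - 0.91*p - 2.62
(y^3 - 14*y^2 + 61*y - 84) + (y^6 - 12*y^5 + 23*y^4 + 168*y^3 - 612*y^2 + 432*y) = y^6 - 12*y^5 + 23*y^4 + 169*y^3 - 626*y^2 + 493*y - 84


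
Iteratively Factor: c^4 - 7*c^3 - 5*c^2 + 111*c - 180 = (c - 3)*(c^3 - 4*c^2 - 17*c + 60) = (c - 3)^2*(c^2 - c - 20) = (c - 3)^2*(c + 4)*(c - 5)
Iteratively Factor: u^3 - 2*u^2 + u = (u - 1)*(u^2 - u) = u*(u - 1)*(u - 1)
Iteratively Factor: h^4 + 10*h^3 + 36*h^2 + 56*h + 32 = (h + 2)*(h^3 + 8*h^2 + 20*h + 16) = (h + 2)^2*(h^2 + 6*h + 8) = (h + 2)^3*(h + 4)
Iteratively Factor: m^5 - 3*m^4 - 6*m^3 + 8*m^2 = (m - 4)*(m^4 + m^3 - 2*m^2) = (m - 4)*(m - 1)*(m^3 + 2*m^2) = m*(m - 4)*(m - 1)*(m^2 + 2*m) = m*(m - 4)*(m - 1)*(m + 2)*(m)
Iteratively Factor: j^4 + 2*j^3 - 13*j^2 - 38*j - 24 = (j + 3)*(j^3 - j^2 - 10*j - 8) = (j - 4)*(j + 3)*(j^2 + 3*j + 2) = (j - 4)*(j + 2)*(j + 3)*(j + 1)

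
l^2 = l^2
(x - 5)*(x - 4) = x^2 - 9*x + 20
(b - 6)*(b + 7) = b^2 + b - 42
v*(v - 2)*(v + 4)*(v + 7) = v^4 + 9*v^3 + 6*v^2 - 56*v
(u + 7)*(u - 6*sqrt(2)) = u^2 - 6*sqrt(2)*u + 7*u - 42*sqrt(2)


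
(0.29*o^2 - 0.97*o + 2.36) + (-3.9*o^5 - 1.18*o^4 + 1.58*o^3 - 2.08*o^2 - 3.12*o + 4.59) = -3.9*o^5 - 1.18*o^4 + 1.58*o^3 - 1.79*o^2 - 4.09*o + 6.95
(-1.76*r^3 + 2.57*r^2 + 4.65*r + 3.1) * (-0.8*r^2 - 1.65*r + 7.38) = 1.408*r^5 + 0.848*r^4 - 20.9493*r^3 + 8.8141*r^2 + 29.202*r + 22.878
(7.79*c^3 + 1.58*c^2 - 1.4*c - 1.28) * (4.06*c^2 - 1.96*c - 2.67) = 31.6274*c^5 - 8.8536*c^4 - 29.5801*c^3 - 6.6714*c^2 + 6.2468*c + 3.4176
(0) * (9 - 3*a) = 0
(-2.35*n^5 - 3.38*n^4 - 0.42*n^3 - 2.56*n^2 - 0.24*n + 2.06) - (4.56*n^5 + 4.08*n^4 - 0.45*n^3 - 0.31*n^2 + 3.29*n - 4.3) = -6.91*n^5 - 7.46*n^4 + 0.03*n^3 - 2.25*n^2 - 3.53*n + 6.36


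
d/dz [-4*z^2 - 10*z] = -8*z - 10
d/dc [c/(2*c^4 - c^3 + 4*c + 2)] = (2*c^4 - c^3 - c*(8*c^3 - 3*c^2 + 4) + 4*c + 2)/(2*c^4 - c^3 + 4*c + 2)^2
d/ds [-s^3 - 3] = -3*s^2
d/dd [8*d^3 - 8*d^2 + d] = 24*d^2 - 16*d + 1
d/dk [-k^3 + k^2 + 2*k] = -3*k^2 + 2*k + 2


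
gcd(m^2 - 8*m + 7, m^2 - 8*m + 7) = m^2 - 8*m + 7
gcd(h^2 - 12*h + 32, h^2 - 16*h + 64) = h - 8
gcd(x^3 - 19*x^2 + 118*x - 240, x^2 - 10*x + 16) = x - 8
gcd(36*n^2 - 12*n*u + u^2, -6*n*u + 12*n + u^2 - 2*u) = -6*n + u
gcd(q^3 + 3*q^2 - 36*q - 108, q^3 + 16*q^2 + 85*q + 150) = q + 6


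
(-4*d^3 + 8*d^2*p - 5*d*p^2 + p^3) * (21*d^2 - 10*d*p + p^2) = -84*d^5 + 208*d^4*p - 189*d^3*p^2 + 79*d^2*p^3 - 15*d*p^4 + p^5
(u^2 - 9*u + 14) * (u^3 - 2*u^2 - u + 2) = u^5 - 11*u^4 + 31*u^3 - 17*u^2 - 32*u + 28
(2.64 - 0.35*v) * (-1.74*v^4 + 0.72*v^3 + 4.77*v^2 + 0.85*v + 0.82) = 0.609*v^5 - 4.8456*v^4 + 0.2313*v^3 + 12.2953*v^2 + 1.957*v + 2.1648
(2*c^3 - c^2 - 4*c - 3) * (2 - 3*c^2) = -6*c^5 + 3*c^4 + 16*c^3 + 7*c^2 - 8*c - 6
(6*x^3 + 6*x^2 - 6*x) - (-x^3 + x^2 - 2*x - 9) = 7*x^3 + 5*x^2 - 4*x + 9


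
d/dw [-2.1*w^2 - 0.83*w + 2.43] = -4.2*w - 0.83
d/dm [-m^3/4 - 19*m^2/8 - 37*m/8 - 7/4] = -3*m^2/4 - 19*m/4 - 37/8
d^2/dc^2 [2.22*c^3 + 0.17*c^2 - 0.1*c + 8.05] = 13.32*c + 0.34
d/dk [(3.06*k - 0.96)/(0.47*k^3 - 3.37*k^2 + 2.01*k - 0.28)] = (-2.8764*k^3 + 11.6658*k^2 - 6.4704*k + 1.0728)/(0.2209*k^6 - 3.1678*k^5 + 13.2463*k^4 - 13.8106*k^3 + 5.9273*k^2 - 1.1256*k + 0.0784)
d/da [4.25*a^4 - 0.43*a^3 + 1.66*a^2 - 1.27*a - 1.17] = 17.0*a^3 - 1.29*a^2 + 3.32*a - 1.27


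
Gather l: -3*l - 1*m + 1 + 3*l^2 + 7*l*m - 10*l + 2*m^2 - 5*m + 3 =3*l^2 + l*(7*m - 13) + 2*m^2 - 6*m + 4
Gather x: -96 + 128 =32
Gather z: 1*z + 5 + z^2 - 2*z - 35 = z^2 - z - 30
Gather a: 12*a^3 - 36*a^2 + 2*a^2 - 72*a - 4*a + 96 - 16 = 12*a^3 - 34*a^2 - 76*a + 80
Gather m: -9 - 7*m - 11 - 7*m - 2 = -14*m - 22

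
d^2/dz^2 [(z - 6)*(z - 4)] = 2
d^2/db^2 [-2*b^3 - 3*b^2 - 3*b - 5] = -12*b - 6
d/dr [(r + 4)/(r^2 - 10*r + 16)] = (r^2 - 10*r - 2*(r - 5)*(r + 4) + 16)/(r^2 - 10*r + 16)^2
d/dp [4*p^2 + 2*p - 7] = 8*p + 2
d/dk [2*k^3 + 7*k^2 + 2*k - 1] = 6*k^2 + 14*k + 2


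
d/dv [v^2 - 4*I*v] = 2*v - 4*I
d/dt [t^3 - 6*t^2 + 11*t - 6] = 3*t^2 - 12*t + 11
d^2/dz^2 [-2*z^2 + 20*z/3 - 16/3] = -4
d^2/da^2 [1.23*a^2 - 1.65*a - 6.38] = 2.46000000000000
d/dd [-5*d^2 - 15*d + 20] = -10*d - 15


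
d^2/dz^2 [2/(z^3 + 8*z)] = 4*(-3*z^2*(z^2 + 8) + (3*z^2 + 8)^2)/(z^3*(z^2 + 8)^3)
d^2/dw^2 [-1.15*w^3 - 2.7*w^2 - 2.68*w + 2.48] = -6.9*w - 5.4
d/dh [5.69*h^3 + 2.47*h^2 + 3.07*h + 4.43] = 17.07*h^2 + 4.94*h + 3.07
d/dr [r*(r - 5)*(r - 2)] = 3*r^2 - 14*r + 10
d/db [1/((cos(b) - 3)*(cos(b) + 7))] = 2*(cos(b) + 2)*sin(b)/((cos(b) - 3)^2*(cos(b) + 7)^2)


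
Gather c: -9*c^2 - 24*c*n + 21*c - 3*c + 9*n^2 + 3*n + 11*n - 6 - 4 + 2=-9*c^2 + c*(18 - 24*n) + 9*n^2 + 14*n - 8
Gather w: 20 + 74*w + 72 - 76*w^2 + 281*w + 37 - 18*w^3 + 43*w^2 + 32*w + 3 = -18*w^3 - 33*w^2 + 387*w + 132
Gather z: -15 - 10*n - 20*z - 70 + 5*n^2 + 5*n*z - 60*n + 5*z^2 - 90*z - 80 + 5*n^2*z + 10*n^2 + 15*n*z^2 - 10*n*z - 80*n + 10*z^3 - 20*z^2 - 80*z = 15*n^2 - 150*n + 10*z^3 + z^2*(15*n - 15) + z*(5*n^2 - 5*n - 190) - 165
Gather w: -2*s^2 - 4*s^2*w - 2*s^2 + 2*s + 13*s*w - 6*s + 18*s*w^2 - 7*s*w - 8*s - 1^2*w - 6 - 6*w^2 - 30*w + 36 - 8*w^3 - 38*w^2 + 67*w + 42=-4*s^2 - 12*s - 8*w^3 + w^2*(18*s - 44) + w*(-4*s^2 + 6*s + 36) + 72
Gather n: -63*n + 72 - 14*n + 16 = 88 - 77*n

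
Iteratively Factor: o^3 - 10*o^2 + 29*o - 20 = (o - 4)*(o^2 - 6*o + 5) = (o - 4)*(o - 1)*(o - 5)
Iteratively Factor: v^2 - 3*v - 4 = (v - 4)*(v + 1)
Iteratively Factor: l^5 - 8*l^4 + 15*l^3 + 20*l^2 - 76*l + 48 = (l - 4)*(l^4 - 4*l^3 - l^2 + 16*l - 12) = (l - 4)*(l - 3)*(l^3 - l^2 - 4*l + 4) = (l - 4)*(l - 3)*(l - 2)*(l^2 + l - 2) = (l - 4)*(l - 3)*(l - 2)*(l + 2)*(l - 1)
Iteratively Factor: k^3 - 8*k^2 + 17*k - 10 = (k - 5)*(k^2 - 3*k + 2) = (k - 5)*(k - 1)*(k - 2)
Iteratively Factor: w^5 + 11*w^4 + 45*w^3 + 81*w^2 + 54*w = (w + 3)*(w^4 + 8*w^3 + 21*w^2 + 18*w) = (w + 3)^2*(w^3 + 5*w^2 + 6*w) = (w + 2)*(w + 3)^2*(w^2 + 3*w) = (w + 2)*(w + 3)^3*(w)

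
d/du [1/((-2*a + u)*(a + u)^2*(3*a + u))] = ((a + u)*(2*a - u) - (a + u)*(3*a + u) + 2*(2*a - u)*(3*a + u))/((a + u)^3*(2*a - u)^2*(3*a + u)^2)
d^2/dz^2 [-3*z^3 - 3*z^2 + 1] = -18*z - 6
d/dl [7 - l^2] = -2*l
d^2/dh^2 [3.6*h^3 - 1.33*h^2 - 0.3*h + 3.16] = 21.6*h - 2.66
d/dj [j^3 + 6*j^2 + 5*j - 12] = 3*j^2 + 12*j + 5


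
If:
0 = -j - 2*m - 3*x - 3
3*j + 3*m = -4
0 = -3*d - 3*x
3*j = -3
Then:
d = 4/9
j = -1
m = -1/3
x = -4/9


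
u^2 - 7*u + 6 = (u - 6)*(u - 1)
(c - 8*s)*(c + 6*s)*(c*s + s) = c^3*s - 2*c^2*s^2 + c^2*s - 48*c*s^3 - 2*c*s^2 - 48*s^3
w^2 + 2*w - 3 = (w - 1)*(w + 3)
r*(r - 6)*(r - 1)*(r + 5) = r^4 - 2*r^3 - 29*r^2 + 30*r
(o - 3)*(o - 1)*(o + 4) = o^3 - 13*o + 12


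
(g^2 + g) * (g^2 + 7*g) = g^4 + 8*g^3 + 7*g^2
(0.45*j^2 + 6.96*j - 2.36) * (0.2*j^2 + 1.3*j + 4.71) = 0.09*j^4 + 1.977*j^3 + 10.6955*j^2 + 29.7136*j - 11.1156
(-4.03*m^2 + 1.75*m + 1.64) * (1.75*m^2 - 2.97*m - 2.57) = -7.0525*m^4 + 15.0316*m^3 + 8.0296*m^2 - 9.3683*m - 4.2148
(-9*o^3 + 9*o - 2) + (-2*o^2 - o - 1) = -9*o^3 - 2*o^2 + 8*o - 3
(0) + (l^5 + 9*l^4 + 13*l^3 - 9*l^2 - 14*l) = l^5 + 9*l^4 + 13*l^3 - 9*l^2 - 14*l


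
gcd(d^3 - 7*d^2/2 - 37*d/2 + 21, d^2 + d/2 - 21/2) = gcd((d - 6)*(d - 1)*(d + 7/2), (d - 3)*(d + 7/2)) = d + 7/2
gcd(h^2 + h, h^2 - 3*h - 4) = h + 1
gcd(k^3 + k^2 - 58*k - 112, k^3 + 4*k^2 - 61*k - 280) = k^2 - k - 56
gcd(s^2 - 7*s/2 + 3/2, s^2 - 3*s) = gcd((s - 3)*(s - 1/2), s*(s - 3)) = s - 3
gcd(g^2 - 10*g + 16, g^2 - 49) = 1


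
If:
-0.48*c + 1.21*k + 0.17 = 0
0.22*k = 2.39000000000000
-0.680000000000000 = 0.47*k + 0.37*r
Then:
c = 27.74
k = 10.86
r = -15.64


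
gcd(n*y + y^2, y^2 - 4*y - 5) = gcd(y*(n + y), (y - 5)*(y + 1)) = 1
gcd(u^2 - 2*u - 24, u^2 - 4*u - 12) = u - 6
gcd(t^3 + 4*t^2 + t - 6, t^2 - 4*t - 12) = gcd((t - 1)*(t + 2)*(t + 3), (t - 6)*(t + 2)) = t + 2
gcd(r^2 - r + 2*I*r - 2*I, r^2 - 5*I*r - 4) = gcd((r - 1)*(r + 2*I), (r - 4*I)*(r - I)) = 1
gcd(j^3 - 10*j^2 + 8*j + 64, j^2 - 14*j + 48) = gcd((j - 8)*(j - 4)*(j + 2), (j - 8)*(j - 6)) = j - 8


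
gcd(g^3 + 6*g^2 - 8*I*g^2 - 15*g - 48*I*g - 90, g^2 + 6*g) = g + 6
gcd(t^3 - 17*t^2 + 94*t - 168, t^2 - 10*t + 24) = t^2 - 10*t + 24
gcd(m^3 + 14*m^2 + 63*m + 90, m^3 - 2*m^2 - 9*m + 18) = m + 3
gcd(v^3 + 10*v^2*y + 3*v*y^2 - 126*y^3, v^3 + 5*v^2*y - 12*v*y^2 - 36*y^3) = -v^2 - 3*v*y + 18*y^2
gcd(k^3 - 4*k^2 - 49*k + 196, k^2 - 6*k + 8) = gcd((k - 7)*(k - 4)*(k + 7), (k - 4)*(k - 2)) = k - 4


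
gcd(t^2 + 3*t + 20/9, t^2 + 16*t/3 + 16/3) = t + 4/3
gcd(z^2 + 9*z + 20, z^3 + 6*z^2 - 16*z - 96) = z + 4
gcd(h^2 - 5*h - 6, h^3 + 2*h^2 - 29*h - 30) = h + 1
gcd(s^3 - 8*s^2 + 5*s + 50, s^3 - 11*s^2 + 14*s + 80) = s^2 - 3*s - 10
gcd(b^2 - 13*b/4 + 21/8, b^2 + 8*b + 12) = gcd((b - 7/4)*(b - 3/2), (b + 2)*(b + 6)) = 1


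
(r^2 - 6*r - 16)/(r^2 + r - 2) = (r - 8)/(r - 1)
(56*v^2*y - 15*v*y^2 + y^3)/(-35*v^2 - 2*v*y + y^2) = y*(-8*v + y)/(5*v + y)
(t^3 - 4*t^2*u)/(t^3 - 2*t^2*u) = (t - 4*u)/(t - 2*u)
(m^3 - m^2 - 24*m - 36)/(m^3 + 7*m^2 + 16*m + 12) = (m - 6)/(m + 2)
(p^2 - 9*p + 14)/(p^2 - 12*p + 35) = (p - 2)/(p - 5)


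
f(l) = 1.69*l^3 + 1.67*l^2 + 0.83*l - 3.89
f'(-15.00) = 1091.48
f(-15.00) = -5344.34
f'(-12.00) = 690.83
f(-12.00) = -2693.69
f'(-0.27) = 0.30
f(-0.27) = -4.03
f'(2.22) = 33.23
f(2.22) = 24.67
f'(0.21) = 1.75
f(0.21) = -3.63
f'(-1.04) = 2.84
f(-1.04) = -4.85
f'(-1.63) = 8.86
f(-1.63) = -8.12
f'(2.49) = 40.58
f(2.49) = 34.62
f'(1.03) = 9.65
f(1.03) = 0.58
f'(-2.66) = 27.82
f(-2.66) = -26.09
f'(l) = 5.07*l^2 + 3.34*l + 0.83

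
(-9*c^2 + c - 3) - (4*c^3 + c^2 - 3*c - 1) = -4*c^3 - 10*c^2 + 4*c - 2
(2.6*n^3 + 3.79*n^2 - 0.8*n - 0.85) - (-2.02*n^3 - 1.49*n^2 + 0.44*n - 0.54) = 4.62*n^3 + 5.28*n^2 - 1.24*n - 0.31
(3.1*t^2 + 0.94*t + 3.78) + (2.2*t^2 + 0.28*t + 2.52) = 5.3*t^2 + 1.22*t + 6.3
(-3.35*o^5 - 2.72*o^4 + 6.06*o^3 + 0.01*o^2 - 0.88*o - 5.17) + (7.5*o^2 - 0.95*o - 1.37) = -3.35*o^5 - 2.72*o^4 + 6.06*o^3 + 7.51*o^2 - 1.83*o - 6.54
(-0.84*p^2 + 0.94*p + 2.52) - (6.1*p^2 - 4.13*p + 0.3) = -6.94*p^2 + 5.07*p + 2.22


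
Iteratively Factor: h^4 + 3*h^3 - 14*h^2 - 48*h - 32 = (h - 4)*(h^3 + 7*h^2 + 14*h + 8) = (h - 4)*(h + 2)*(h^2 + 5*h + 4) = (h - 4)*(h + 2)*(h + 4)*(h + 1)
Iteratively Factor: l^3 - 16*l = (l - 4)*(l^2 + 4*l) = l*(l - 4)*(l + 4)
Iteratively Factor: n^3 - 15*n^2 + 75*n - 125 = (n - 5)*(n^2 - 10*n + 25) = (n - 5)^2*(n - 5)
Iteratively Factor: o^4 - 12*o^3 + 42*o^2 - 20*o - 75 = (o - 5)*(o^3 - 7*o^2 + 7*o + 15) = (o - 5)^2*(o^2 - 2*o - 3) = (o - 5)^2*(o - 3)*(o + 1)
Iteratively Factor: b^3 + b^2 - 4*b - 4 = (b + 2)*(b^2 - b - 2) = (b + 1)*(b + 2)*(b - 2)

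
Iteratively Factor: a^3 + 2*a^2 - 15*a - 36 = (a - 4)*(a^2 + 6*a + 9) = (a - 4)*(a + 3)*(a + 3)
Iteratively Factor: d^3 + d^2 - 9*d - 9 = (d - 3)*(d^2 + 4*d + 3) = (d - 3)*(d + 1)*(d + 3)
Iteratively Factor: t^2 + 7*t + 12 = (t + 3)*(t + 4)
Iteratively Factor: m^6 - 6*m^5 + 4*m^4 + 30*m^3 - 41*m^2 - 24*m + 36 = (m - 3)*(m^5 - 3*m^4 - 5*m^3 + 15*m^2 + 4*m - 12) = (m - 3)*(m + 2)*(m^4 - 5*m^3 + 5*m^2 + 5*m - 6) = (m - 3)*(m + 1)*(m + 2)*(m^3 - 6*m^2 + 11*m - 6) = (m - 3)^2*(m + 1)*(m + 2)*(m^2 - 3*m + 2) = (m - 3)^2*(m - 1)*(m + 1)*(m + 2)*(m - 2)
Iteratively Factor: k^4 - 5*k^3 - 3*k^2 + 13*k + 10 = (k + 1)*(k^3 - 6*k^2 + 3*k + 10) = (k + 1)^2*(k^2 - 7*k + 10) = (k - 2)*(k + 1)^2*(k - 5)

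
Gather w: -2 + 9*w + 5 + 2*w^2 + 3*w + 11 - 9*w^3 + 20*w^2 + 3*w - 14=-9*w^3 + 22*w^2 + 15*w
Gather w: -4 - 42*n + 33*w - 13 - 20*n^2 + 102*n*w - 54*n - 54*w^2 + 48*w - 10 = -20*n^2 - 96*n - 54*w^2 + w*(102*n + 81) - 27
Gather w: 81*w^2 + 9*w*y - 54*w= 81*w^2 + w*(9*y - 54)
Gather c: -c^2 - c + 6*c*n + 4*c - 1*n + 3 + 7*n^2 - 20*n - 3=-c^2 + c*(6*n + 3) + 7*n^2 - 21*n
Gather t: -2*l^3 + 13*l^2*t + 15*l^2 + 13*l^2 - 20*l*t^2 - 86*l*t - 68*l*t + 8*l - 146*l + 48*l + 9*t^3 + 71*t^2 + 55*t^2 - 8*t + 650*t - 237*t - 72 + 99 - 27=-2*l^3 + 28*l^2 - 90*l + 9*t^3 + t^2*(126 - 20*l) + t*(13*l^2 - 154*l + 405)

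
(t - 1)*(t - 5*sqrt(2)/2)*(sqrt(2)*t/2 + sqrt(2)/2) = sqrt(2)*t^3/2 - 5*t^2/2 - sqrt(2)*t/2 + 5/2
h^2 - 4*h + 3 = (h - 3)*(h - 1)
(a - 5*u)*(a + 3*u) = a^2 - 2*a*u - 15*u^2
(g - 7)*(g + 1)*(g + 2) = g^3 - 4*g^2 - 19*g - 14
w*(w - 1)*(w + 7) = w^3 + 6*w^2 - 7*w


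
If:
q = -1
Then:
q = -1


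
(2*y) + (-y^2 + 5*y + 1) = -y^2 + 7*y + 1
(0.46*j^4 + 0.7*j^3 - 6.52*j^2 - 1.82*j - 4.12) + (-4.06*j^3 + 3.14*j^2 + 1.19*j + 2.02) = 0.46*j^4 - 3.36*j^3 - 3.38*j^2 - 0.63*j - 2.1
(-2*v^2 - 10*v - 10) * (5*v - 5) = -10*v^3 - 40*v^2 + 50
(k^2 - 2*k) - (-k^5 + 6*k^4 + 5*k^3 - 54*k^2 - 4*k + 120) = k^5 - 6*k^4 - 5*k^3 + 55*k^2 + 2*k - 120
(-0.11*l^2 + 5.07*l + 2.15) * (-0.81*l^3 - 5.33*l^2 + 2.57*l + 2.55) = 0.0891*l^5 - 3.5204*l^4 - 29.0473*l^3 + 1.2899*l^2 + 18.454*l + 5.4825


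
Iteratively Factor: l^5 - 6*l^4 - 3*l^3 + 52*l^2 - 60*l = (l - 2)*(l^4 - 4*l^3 - 11*l^2 + 30*l) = l*(l - 2)*(l^3 - 4*l^2 - 11*l + 30) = l*(l - 2)*(l + 3)*(l^2 - 7*l + 10) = l*(l - 5)*(l - 2)*(l + 3)*(l - 2)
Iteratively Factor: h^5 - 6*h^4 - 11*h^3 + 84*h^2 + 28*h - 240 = (h - 4)*(h^4 - 2*h^3 - 19*h^2 + 8*h + 60) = (h - 5)*(h - 4)*(h^3 + 3*h^2 - 4*h - 12) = (h - 5)*(h - 4)*(h + 3)*(h^2 - 4) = (h - 5)*(h - 4)*(h - 2)*(h + 3)*(h + 2)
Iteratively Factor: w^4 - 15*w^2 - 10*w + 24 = (w - 4)*(w^3 + 4*w^2 + w - 6) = (w - 4)*(w + 3)*(w^2 + w - 2) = (w - 4)*(w + 2)*(w + 3)*(w - 1)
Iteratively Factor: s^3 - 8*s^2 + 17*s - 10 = (s - 1)*(s^2 - 7*s + 10) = (s - 5)*(s - 1)*(s - 2)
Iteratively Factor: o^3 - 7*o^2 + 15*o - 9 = (o - 3)*(o^2 - 4*o + 3) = (o - 3)*(o - 1)*(o - 3)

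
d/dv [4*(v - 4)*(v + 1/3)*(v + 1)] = 12*v^2 - 64*v/3 - 20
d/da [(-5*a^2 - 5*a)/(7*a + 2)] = 5*(-7*a^2 - 4*a - 2)/(49*a^2 + 28*a + 4)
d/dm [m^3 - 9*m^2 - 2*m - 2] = 3*m^2 - 18*m - 2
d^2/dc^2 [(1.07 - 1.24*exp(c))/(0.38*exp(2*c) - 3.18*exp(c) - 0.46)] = (-0.179056*exp(4*c) - 0.880383999999998*exp(3*c) - 5.179476*exp(2*c) + 13.382284*exp(c) - 1.82758)*exp(c)/(0.054872*exp(6*c) - 1.377576*exp(5*c) + 11.328864*exp(4*c) - 28.822248*exp(3*c) - 13.713888*exp(2*c) - 2.018664*exp(c) - 0.097336)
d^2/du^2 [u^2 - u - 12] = 2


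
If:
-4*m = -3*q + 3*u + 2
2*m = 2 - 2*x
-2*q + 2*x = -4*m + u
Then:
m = 1 - x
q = 2 - 10*x/9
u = 2*x/9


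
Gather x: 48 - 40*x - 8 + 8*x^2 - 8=8*x^2 - 40*x + 32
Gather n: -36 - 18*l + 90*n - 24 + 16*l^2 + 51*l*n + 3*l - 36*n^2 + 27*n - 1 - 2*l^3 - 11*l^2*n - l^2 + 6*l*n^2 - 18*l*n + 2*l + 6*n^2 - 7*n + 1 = -2*l^3 + 15*l^2 - 13*l + n^2*(6*l - 30) + n*(-11*l^2 + 33*l + 110) - 60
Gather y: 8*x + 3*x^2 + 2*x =3*x^2 + 10*x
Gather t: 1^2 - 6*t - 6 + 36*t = 30*t - 5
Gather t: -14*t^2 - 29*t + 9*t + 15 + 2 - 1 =-14*t^2 - 20*t + 16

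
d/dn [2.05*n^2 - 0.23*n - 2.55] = 4.1*n - 0.23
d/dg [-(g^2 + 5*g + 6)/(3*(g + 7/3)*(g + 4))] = 2*(-2*g^2 - 10*g - 13)/(9*g^4 + 114*g^3 + 529*g^2 + 1064*g + 784)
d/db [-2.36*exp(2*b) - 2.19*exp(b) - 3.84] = (-4.72*exp(b) - 2.19)*exp(b)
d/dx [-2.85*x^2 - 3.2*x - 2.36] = -5.7*x - 3.2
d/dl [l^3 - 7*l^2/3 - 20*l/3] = 3*l^2 - 14*l/3 - 20/3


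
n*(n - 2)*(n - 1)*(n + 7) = n^4 + 4*n^3 - 19*n^2 + 14*n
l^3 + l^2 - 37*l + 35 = (l - 5)*(l - 1)*(l + 7)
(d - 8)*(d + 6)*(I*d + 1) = I*d^3 + d^2 - 2*I*d^2 - 2*d - 48*I*d - 48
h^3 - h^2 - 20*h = h*(h - 5)*(h + 4)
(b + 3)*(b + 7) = b^2 + 10*b + 21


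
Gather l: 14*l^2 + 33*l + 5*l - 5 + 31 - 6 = 14*l^2 + 38*l + 20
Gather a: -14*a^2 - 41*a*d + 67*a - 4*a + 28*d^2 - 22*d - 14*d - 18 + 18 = -14*a^2 + a*(63 - 41*d) + 28*d^2 - 36*d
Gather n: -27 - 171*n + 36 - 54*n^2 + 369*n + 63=-54*n^2 + 198*n + 72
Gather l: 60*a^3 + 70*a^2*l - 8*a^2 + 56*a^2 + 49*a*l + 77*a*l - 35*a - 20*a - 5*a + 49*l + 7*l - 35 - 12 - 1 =60*a^3 + 48*a^2 - 60*a + l*(70*a^2 + 126*a + 56) - 48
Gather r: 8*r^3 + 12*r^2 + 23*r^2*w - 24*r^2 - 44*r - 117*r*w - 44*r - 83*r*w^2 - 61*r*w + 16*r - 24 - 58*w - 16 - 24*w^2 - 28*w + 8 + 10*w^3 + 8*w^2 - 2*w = 8*r^3 + r^2*(23*w - 12) + r*(-83*w^2 - 178*w - 72) + 10*w^3 - 16*w^2 - 88*w - 32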